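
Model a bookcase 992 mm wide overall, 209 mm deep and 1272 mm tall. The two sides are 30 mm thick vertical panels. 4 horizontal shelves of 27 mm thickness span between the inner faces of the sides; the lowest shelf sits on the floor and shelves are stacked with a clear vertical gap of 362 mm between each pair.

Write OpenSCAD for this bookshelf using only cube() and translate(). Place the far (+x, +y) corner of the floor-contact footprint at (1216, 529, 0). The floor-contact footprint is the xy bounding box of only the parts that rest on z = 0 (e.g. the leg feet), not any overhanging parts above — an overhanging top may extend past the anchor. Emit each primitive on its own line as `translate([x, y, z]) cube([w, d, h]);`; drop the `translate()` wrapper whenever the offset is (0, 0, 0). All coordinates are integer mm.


translate([224, 320, 0]) cube([30, 209, 1272]);
translate([1186, 320, 0]) cube([30, 209, 1272]);
translate([254, 320, 0]) cube([932, 209, 27]);
translate([254, 320, 389]) cube([932, 209, 27]);
translate([254, 320, 778]) cube([932, 209, 27]);
translate([254, 320, 1167]) cube([932, 209, 27]);


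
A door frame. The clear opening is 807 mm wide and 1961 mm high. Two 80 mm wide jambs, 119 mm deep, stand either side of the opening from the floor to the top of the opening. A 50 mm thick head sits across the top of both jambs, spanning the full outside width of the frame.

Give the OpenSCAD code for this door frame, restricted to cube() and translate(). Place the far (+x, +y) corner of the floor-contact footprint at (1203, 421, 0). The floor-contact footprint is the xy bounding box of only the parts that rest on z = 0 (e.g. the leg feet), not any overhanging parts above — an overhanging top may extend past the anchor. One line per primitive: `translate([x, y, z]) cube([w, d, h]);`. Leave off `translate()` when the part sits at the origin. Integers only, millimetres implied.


translate([236, 302, 0]) cube([80, 119, 1961]);
translate([1123, 302, 0]) cube([80, 119, 1961]);
translate([236, 302, 1961]) cube([967, 119, 50]);


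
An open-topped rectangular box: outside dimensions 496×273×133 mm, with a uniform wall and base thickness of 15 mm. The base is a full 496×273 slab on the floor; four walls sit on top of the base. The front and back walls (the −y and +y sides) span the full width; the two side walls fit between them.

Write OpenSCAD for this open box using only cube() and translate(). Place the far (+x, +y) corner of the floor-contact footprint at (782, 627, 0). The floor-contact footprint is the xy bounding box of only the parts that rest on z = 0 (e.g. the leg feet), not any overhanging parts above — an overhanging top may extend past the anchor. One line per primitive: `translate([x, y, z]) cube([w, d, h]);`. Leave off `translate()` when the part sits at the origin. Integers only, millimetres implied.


translate([286, 354, 0]) cube([496, 273, 15]);
translate([286, 354, 15]) cube([496, 15, 118]);
translate([286, 612, 15]) cube([496, 15, 118]);
translate([286, 369, 15]) cube([15, 243, 118]);
translate([767, 369, 15]) cube([15, 243, 118]);


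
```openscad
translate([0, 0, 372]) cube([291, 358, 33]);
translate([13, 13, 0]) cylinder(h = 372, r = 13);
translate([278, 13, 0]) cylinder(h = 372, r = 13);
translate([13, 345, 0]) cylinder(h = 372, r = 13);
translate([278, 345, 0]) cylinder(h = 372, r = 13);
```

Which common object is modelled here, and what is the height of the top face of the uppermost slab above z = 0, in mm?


A stool. The seat height is 405 mm.

A 291×358×33 slab at z = 372 on four corner cylinders — a stool. The seat top is 372 + 33 = 405 mm.


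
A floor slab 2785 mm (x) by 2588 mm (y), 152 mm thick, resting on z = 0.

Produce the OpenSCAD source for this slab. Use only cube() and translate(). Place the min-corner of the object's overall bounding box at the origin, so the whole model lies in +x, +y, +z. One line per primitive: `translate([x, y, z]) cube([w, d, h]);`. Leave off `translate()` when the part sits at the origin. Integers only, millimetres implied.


cube([2785, 2588, 152]);


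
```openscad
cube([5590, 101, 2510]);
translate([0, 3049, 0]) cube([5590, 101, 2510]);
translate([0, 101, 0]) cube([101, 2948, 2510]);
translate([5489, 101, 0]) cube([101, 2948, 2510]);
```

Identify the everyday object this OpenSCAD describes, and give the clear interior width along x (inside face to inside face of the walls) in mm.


A house (or room) frame. The interior width is 5388 mm.

Four 2510 mm walls enclosing a rectangle with no floor or roof — a room or house frame. Outside width is 5590 mm and wall thickness is 101 mm, so the interior width is 5590 − 2 × 101 = 5388 mm.


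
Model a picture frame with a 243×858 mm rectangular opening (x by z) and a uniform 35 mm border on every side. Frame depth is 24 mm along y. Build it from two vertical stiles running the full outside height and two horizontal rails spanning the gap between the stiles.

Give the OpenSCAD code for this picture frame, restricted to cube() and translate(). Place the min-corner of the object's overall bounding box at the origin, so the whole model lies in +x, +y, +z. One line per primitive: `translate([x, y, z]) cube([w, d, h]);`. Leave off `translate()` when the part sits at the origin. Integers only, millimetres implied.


cube([35, 24, 928]);
translate([278, 0, 0]) cube([35, 24, 928]);
translate([35, 0, 0]) cube([243, 24, 35]);
translate([35, 0, 893]) cube([243, 24, 35]);


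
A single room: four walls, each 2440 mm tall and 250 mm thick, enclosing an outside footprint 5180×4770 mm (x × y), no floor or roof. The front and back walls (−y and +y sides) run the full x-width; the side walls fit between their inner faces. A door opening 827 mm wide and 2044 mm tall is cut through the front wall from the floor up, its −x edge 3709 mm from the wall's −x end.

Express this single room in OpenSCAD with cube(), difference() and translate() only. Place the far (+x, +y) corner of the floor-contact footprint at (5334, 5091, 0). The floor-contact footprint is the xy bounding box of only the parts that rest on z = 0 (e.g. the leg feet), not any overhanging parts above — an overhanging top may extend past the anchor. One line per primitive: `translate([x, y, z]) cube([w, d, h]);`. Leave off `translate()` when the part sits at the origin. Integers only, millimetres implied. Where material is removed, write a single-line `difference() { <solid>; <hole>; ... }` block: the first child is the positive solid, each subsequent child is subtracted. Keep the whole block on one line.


difference() { translate([154, 321, 0]) cube([5180, 250, 2440]); translate([3863, 321, 0]) cube([827, 250, 2044]); }
translate([154, 4841, 0]) cube([5180, 250, 2440]);
translate([154, 571, 0]) cube([250, 4270, 2440]);
translate([5084, 571, 0]) cube([250, 4270, 2440]);


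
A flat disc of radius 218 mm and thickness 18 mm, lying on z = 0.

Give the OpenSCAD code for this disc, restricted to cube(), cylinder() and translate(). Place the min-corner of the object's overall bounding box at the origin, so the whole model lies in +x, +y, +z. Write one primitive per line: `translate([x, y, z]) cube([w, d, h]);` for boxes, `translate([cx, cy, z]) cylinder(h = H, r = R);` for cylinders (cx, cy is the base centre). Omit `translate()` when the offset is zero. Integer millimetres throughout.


translate([218, 218, 0]) cylinder(h = 18, r = 218);


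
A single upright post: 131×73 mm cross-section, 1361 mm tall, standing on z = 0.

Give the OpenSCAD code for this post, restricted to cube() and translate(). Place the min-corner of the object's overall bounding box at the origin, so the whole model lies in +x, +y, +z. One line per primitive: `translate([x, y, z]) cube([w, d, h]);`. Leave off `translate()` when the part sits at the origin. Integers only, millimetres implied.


cube([131, 73, 1361]);


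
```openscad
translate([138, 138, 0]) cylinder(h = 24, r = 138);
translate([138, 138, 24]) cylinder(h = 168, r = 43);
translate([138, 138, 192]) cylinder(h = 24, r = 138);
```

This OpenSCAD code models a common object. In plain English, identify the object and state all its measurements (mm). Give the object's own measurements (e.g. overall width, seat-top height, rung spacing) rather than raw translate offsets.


A spool: two coaxial disc flanges of radius 138 mm and thickness 24 mm, joined by a core cylinder of radius 43 mm and height 168 mm. The lower flange rests on z = 0 and the three cylinders share a vertical axis.


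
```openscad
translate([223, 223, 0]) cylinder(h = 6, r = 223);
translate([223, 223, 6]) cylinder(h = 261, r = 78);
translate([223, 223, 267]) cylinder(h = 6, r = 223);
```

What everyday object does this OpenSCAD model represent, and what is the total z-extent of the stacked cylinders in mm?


A spool. The overall height is 273 mm.

Three coaxial cylinders, large–small–large — a spool. Two 6 mm flanges and a 261 mm core give 6 + 261 + 6 = 273 mm.


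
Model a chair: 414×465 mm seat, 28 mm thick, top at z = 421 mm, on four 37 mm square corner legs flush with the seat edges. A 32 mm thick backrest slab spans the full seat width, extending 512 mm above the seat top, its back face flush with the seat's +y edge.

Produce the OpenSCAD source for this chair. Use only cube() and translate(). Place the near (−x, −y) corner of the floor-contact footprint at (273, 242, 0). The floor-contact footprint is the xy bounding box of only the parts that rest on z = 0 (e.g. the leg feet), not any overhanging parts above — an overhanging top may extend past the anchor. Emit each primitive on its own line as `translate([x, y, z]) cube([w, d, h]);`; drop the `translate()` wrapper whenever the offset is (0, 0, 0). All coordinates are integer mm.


translate([273, 242, 393]) cube([414, 465, 28]);
translate([273, 242, 0]) cube([37, 37, 393]);
translate([650, 242, 0]) cube([37, 37, 393]);
translate([273, 670, 0]) cube([37, 37, 393]);
translate([650, 670, 0]) cube([37, 37, 393]);
translate([273, 675, 421]) cube([414, 32, 512]);


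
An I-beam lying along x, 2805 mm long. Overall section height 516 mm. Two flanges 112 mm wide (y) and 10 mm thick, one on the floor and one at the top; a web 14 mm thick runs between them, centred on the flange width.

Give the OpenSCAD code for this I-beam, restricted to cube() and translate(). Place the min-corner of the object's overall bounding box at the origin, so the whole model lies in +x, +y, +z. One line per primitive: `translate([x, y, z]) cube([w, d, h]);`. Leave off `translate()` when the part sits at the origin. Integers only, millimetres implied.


cube([2805, 112, 10]);
translate([0, 49, 10]) cube([2805, 14, 496]);
translate([0, 0, 506]) cube([2805, 112, 10]);


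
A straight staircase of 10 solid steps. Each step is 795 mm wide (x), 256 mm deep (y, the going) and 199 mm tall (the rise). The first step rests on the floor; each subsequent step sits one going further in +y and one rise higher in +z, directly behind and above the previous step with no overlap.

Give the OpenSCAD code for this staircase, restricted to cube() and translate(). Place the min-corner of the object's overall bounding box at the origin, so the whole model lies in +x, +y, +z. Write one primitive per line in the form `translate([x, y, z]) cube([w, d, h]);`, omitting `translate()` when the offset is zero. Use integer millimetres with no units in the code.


cube([795, 256, 199]);
translate([0, 256, 199]) cube([795, 256, 199]);
translate([0, 512, 398]) cube([795, 256, 199]);
translate([0, 768, 597]) cube([795, 256, 199]);
translate([0, 1024, 796]) cube([795, 256, 199]);
translate([0, 1280, 995]) cube([795, 256, 199]);
translate([0, 1536, 1194]) cube([795, 256, 199]);
translate([0, 1792, 1393]) cube([795, 256, 199]);
translate([0, 2048, 1592]) cube([795, 256, 199]);
translate([0, 2304, 1791]) cube([795, 256, 199]);


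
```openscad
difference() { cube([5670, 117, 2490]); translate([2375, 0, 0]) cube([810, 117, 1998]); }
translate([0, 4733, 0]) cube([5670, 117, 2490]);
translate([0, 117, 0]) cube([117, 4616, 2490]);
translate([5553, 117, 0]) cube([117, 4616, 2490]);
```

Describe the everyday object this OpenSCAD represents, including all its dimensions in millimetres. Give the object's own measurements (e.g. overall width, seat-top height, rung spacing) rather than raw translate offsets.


A single room: four walls, each 2490 mm tall and 117 mm thick, enclosing an outside footprint 5670×4850 mm (x × y), no floor or roof. The front and back walls (−y and +y sides) run the full x-width; the side walls fit between their inner faces. A door opening 810 mm wide and 1998 mm tall is cut through the front wall from the floor up, its −x edge 2375 mm from the wall's −x end.


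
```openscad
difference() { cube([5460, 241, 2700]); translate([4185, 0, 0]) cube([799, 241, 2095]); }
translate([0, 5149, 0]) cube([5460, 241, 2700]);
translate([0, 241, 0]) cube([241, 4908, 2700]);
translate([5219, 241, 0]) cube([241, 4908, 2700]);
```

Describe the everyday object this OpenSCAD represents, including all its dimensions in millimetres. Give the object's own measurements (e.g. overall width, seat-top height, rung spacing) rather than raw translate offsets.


A single room: four walls, each 2700 mm tall and 241 mm thick, enclosing an outside footprint 5460×5390 mm (x × y), no floor or roof. The front and back walls (−y and +y sides) run the full x-width; the side walls fit between their inner faces. A door opening 799 mm wide and 2095 mm tall is cut through the front wall from the floor up, its −x edge 4185 mm from the wall's −x end.


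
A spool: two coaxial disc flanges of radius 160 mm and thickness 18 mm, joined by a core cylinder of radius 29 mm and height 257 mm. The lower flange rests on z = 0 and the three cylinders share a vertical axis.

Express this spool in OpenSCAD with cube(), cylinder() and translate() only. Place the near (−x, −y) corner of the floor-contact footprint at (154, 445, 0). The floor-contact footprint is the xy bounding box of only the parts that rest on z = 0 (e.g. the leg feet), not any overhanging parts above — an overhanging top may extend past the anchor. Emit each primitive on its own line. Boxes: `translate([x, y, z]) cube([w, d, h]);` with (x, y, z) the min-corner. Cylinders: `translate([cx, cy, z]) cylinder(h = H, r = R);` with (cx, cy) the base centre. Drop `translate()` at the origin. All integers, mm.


translate([314, 605, 0]) cylinder(h = 18, r = 160);
translate([314, 605, 18]) cylinder(h = 257, r = 29);
translate([314, 605, 275]) cylinder(h = 18, r = 160);


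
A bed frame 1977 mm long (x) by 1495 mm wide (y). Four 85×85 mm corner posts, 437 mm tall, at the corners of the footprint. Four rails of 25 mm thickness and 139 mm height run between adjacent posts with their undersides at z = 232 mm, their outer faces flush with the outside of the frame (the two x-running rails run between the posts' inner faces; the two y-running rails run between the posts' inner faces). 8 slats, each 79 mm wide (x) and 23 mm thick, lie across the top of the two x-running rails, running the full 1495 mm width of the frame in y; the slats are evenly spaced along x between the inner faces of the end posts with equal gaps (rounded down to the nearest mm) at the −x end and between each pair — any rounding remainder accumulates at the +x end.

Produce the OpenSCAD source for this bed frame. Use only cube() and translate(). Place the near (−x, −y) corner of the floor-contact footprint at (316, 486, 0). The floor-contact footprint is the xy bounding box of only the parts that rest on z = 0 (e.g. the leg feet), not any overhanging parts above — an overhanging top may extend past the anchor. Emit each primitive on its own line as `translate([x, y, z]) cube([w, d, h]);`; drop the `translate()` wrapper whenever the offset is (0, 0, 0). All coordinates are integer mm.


// slat z = rail_z + rail_h = 232 + 139 = 371
// slat gap = ⌊(1807 − 8·79) / 9⌋ = 130
translate([316, 486, 0]) cube([85, 85, 437]);
translate([316, 1896, 0]) cube([85, 85, 437]);
translate([2208, 486, 0]) cube([85, 85, 437]);
translate([2208, 1896, 0]) cube([85, 85, 437]);
translate([401, 486, 232]) cube([1807, 25, 139]);
translate([401, 1956, 232]) cube([1807, 25, 139]);
translate([316, 571, 232]) cube([25, 1325, 139]);
translate([2268, 571, 232]) cube([25, 1325, 139]);
translate([531, 486, 371]) cube([79, 1495, 23]);
translate([740, 486, 371]) cube([79, 1495, 23]);
translate([949, 486, 371]) cube([79, 1495, 23]);
translate([1158, 486, 371]) cube([79, 1495, 23]);
translate([1367, 486, 371]) cube([79, 1495, 23]);
translate([1576, 486, 371]) cube([79, 1495, 23]);
translate([1785, 486, 371]) cube([79, 1495, 23]);
translate([1994, 486, 371]) cube([79, 1495, 23]);


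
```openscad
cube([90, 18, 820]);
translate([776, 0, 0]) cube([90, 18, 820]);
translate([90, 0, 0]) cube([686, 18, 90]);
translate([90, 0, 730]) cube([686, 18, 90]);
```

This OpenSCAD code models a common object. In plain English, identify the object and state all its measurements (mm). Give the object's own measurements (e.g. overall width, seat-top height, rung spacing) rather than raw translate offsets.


A rectangular picture frame lying in the x–z plane (depth along y). The opening is 686 mm wide (x) by 640 mm tall (z), surrounded by a border 90 mm wide on all four sides. The frame is 18 mm deep and is made of two full-height vertical stiles with two horizontal rails fitted between them.


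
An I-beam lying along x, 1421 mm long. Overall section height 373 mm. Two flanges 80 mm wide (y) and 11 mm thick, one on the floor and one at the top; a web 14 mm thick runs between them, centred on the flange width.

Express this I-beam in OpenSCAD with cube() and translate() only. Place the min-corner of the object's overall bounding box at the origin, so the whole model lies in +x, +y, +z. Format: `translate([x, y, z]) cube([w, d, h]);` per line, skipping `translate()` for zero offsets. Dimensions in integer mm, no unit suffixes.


cube([1421, 80, 11]);
translate([0, 33, 11]) cube([1421, 14, 351]);
translate([0, 0, 362]) cube([1421, 80, 11]);


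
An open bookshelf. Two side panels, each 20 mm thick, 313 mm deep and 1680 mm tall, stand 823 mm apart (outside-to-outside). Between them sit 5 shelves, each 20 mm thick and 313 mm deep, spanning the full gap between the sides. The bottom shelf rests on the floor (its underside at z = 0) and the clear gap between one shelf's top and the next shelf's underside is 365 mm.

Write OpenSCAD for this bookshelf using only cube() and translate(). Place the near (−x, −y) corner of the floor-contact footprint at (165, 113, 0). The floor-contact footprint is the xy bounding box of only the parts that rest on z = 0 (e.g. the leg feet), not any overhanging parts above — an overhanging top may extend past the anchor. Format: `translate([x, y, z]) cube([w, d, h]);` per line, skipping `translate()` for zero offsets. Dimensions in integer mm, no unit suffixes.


translate([165, 113, 0]) cube([20, 313, 1680]);
translate([968, 113, 0]) cube([20, 313, 1680]);
translate([185, 113, 0]) cube([783, 313, 20]);
translate([185, 113, 385]) cube([783, 313, 20]);
translate([185, 113, 770]) cube([783, 313, 20]);
translate([185, 113, 1155]) cube([783, 313, 20]);
translate([185, 113, 1540]) cube([783, 313, 20]);


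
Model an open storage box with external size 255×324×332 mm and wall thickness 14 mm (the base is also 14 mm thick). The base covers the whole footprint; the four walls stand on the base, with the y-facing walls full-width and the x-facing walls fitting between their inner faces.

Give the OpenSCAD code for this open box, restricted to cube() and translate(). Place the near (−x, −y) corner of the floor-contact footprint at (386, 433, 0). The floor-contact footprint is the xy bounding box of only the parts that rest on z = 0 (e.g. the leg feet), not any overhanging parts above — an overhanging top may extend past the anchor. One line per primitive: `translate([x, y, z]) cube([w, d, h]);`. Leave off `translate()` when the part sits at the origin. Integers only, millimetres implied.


translate([386, 433, 0]) cube([255, 324, 14]);
translate([386, 433, 14]) cube([255, 14, 318]);
translate([386, 743, 14]) cube([255, 14, 318]);
translate([386, 447, 14]) cube([14, 296, 318]);
translate([627, 447, 14]) cube([14, 296, 318]);


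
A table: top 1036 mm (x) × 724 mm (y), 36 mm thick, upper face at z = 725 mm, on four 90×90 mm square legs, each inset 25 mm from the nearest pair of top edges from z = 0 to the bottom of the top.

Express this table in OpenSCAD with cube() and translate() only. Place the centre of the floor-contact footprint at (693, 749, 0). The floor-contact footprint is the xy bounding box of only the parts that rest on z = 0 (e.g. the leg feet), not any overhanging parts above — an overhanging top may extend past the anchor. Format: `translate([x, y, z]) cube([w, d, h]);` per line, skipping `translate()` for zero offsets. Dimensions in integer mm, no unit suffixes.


translate([175, 387, 689]) cube([1036, 724, 36]);
translate([200, 412, 0]) cube([90, 90, 689]);
translate([1096, 412, 0]) cube([90, 90, 689]);
translate([200, 996, 0]) cube([90, 90, 689]);
translate([1096, 996, 0]) cube([90, 90, 689]);


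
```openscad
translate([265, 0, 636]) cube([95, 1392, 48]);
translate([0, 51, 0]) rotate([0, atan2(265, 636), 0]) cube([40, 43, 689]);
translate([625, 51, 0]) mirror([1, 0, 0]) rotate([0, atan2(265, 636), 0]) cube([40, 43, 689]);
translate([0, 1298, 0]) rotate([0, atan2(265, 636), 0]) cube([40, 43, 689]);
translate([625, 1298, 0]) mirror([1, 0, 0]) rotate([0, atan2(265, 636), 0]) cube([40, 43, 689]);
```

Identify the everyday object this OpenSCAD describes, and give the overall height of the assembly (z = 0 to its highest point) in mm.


A sawhorse. The overall height is 684 mm.

A beam across two mirrored pairs of raked legs — a sawhorse. The beam's underside is at z = 636 (matching the legs' vertical rise in atan2(265, 636)) and the beam is 48 mm tall, so its top is at 636 + 48 = 684 mm. The raked legs top out at the beam's underside, so that is the highest point.


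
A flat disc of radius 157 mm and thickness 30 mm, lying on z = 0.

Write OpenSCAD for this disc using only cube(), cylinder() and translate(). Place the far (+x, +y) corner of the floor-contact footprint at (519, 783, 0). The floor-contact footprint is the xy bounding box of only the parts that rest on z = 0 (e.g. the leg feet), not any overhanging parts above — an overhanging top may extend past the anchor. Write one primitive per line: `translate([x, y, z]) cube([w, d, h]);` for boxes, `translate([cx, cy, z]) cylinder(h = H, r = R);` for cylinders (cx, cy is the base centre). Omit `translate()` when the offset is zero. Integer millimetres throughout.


translate([362, 626, 0]) cylinder(h = 30, r = 157);


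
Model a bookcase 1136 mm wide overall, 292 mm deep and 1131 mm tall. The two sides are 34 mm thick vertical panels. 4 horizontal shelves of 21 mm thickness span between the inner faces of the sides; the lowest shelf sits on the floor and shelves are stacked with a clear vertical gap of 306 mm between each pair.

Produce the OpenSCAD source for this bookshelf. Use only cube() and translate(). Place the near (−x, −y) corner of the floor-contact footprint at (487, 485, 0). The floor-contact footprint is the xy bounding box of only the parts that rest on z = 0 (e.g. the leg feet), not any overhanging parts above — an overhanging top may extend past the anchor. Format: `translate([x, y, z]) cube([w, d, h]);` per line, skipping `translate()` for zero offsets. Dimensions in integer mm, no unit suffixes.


translate([487, 485, 0]) cube([34, 292, 1131]);
translate([1589, 485, 0]) cube([34, 292, 1131]);
translate([521, 485, 0]) cube([1068, 292, 21]);
translate([521, 485, 327]) cube([1068, 292, 21]);
translate([521, 485, 654]) cube([1068, 292, 21]);
translate([521, 485, 981]) cube([1068, 292, 21]);


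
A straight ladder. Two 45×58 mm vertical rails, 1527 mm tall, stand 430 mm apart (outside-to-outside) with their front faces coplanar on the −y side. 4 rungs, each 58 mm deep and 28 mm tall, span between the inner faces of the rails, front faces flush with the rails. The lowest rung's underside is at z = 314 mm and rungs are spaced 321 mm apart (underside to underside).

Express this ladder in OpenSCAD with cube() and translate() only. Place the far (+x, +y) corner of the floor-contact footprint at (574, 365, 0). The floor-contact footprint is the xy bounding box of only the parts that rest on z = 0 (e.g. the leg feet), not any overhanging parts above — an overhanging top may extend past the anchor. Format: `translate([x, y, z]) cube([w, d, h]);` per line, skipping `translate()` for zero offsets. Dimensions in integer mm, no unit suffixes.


// rung span = 430 - 2*45 = 340
// rung[k] z = 314 + k*321
translate([144, 307, 0]) cube([45, 58, 1527]);
translate([529, 307, 0]) cube([45, 58, 1527]);
translate([189, 307, 314]) cube([340, 58, 28]);
translate([189, 307, 635]) cube([340, 58, 28]);
translate([189, 307, 956]) cube([340, 58, 28]);
translate([189, 307, 1277]) cube([340, 58, 28]);


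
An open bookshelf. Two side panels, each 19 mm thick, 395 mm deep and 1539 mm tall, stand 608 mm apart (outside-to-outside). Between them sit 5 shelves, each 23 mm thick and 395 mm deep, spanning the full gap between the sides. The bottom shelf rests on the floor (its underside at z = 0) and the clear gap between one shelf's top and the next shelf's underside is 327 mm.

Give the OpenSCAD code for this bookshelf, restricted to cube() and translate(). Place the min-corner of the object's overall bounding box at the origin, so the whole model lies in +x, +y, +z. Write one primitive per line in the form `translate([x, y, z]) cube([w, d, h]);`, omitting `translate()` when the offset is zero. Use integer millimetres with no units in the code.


cube([19, 395, 1539]);
translate([589, 0, 0]) cube([19, 395, 1539]);
translate([19, 0, 0]) cube([570, 395, 23]);
translate([19, 0, 350]) cube([570, 395, 23]);
translate([19, 0, 700]) cube([570, 395, 23]);
translate([19, 0, 1050]) cube([570, 395, 23]);
translate([19, 0, 1400]) cube([570, 395, 23]);


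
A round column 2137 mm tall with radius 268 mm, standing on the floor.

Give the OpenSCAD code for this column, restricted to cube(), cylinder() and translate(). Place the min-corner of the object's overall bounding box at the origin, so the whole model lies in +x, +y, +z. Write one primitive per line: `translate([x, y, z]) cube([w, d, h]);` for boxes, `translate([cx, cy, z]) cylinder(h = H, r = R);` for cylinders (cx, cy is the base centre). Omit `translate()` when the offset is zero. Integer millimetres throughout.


translate([268, 268, 0]) cylinder(h = 2137, r = 268);


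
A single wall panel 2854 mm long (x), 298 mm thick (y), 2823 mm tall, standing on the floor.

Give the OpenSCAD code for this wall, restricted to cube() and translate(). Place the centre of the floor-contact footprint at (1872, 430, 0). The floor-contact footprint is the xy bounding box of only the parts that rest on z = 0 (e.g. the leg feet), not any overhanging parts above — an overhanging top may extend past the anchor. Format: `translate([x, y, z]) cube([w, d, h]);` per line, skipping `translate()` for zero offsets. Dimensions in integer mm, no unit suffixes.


translate([445, 281, 0]) cube([2854, 298, 2823]);


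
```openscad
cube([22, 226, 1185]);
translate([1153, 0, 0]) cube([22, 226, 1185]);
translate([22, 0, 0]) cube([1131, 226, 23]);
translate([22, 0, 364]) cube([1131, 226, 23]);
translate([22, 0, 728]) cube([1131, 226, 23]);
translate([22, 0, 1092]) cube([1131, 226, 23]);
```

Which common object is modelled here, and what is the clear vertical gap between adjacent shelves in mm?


A bookshelf. The clear shelf gap is 341 mm.

Two tall side panels with 4 horizontal boards between them — a bookshelf. The first two shelf undersides are at z = 0 and z = 364; with shelf thickness 23, the clear gap is 364 − 0 − 23 = 341 mm.


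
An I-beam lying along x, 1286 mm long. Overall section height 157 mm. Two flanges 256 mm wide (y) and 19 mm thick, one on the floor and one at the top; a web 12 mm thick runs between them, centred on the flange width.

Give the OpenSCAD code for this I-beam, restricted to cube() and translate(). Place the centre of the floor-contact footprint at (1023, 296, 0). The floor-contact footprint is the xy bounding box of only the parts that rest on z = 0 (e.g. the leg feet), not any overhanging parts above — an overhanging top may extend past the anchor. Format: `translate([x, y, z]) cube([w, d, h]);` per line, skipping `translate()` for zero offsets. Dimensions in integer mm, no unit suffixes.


translate([380, 168, 0]) cube([1286, 256, 19]);
translate([380, 290, 19]) cube([1286, 12, 119]);
translate([380, 168, 138]) cube([1286, 256, 19]);


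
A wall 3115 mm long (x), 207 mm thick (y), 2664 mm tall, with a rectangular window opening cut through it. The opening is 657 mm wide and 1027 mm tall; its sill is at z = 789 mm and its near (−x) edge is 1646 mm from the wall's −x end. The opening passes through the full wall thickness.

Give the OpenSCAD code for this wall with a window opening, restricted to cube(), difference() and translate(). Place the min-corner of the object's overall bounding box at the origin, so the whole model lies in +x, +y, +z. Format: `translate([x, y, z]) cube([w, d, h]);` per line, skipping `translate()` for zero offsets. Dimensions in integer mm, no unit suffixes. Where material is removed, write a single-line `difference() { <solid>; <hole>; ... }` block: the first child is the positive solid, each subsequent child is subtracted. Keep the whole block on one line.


difference() { cube([3115, 207, 2664]); translate([1646, 0, 789]) cube([657, 207, 1027]); }


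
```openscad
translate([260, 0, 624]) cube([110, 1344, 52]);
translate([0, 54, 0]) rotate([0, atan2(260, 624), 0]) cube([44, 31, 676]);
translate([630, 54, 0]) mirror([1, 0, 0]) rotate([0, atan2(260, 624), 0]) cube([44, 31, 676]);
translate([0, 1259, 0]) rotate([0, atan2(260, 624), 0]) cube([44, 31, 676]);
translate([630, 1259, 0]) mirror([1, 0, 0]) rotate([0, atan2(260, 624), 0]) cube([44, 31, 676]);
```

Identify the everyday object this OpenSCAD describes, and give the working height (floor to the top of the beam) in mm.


A sawhorse. The overall height is 676 mm.

A beam across two mirrored pairs of raked legs — a sawhorse. The beam's underside is at z = 624 (matching the legs' vertical rise in atan2(260, 624)) and the beam is 52 mm tall, so its top is at 624 + 52 = 676 mm. The raked legs top out at the beam's underside, so that is the highest point.


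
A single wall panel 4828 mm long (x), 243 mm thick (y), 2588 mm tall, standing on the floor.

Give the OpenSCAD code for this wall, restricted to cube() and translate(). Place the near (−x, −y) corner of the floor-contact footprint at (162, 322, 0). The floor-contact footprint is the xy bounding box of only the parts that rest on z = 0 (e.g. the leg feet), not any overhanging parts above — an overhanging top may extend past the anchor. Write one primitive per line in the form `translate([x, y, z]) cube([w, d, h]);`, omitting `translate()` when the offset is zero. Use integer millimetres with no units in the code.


translate([162, 322, 0]) cube([4828, 243, 2588]);


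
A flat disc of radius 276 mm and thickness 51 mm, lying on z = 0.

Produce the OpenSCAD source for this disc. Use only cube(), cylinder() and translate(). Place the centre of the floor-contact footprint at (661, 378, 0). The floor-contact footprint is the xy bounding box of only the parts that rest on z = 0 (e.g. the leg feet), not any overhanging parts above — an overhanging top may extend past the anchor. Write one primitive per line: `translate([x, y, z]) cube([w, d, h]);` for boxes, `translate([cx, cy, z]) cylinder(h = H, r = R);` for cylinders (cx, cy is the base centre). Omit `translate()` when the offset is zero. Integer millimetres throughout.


translate([661, 378, 0]) cylinder(h = 51, r = 276);


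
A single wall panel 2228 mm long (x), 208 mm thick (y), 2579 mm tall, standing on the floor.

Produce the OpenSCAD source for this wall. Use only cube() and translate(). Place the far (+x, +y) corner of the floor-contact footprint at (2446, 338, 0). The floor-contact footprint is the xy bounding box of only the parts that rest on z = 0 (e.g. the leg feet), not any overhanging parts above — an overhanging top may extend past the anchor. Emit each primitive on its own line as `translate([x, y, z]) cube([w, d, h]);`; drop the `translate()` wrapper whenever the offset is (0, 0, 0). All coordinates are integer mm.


translate([218, 130, 0]) cube([2228, 208, 2579]);


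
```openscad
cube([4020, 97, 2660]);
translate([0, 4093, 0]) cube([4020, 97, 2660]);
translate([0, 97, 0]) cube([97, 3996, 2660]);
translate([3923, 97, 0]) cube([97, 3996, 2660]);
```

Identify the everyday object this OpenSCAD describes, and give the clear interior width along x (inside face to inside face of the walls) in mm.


A house (or room) frame. The interior width is 3826 mm.

Four 2660 mm walls enclosing a rectangle with no floor or roof — a room or house frame. Outside width is 4020 mm and wall thickness is 97 mm, so the interior width is 4020 − 2 × 97 = 3826 mm.


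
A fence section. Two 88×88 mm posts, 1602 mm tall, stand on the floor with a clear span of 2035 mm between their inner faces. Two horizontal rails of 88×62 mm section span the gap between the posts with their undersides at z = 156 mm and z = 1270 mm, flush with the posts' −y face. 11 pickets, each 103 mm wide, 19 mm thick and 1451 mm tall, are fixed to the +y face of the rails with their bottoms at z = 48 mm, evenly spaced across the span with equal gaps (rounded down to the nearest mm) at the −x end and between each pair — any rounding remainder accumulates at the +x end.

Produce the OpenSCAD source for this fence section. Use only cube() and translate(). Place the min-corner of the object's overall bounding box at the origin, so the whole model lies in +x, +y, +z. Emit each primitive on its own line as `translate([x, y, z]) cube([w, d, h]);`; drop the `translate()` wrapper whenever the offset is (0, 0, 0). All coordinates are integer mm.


cube([88, 88, 1602]);
translate([2123, 0, 0]) cube([88, 88, 1602]);
translate([88, 0, 156]) cube([2035, 88, 62]);
translate([88, 0, 1270]) cube([2035, 88, 62]);
translate([163, 88, 48]) cube([103, 19, 1451]);
translate([341, 88, 48]) cube([103, 19, 1451]);
translate([519, 88, 48]) cube([103, 19, 1451]);
translate([697, 88, 48]) cube([103, 19, 1451]);
translate([875, 88, 48]) cube([103, 19, 1451]);
translate([1053, 88, 48]) cube([103, 19, 1451]);
translate([1231, 88, 48]) cube([103, 19, 1451]);
translate([1409, 88, 48]) cube([103, 19, 1451]);
translate([1587, 88, 48]) cube([103, 19, 1451]);
translate([1765, 88, 48]) cube([103, 19, 1451]);
translate([1943, 88, 48]) cube([103, 19, 1451]);


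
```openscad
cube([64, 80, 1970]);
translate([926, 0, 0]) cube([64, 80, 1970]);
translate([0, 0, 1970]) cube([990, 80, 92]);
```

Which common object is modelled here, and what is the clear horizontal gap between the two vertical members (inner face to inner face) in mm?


A door frame. The clear opening width is 862 mm.

Two 1970 mm tall posts with a header on top — a door frame. The left jamb is 64 mm wide at x = 0; the right jamb starts at x = 926. The clear opening is 926 − 64 = 862 mm.


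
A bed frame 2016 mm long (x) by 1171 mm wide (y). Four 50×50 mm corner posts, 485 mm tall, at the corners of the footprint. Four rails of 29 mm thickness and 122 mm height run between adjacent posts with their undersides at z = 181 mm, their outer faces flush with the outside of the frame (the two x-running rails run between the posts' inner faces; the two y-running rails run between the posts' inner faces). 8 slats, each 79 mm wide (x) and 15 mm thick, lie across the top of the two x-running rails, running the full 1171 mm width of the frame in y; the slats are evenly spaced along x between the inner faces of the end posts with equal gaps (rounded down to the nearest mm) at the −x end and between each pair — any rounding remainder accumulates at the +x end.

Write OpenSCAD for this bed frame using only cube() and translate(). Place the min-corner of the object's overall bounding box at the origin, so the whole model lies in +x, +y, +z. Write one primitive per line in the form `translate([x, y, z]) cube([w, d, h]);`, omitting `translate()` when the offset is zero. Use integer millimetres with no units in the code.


cube([50, 50, 485]);
translate([0, 1121, 0]) cube([50, 50, 485]);
translate([1966, 0, 0]) cube([50, 50, 485]);
translate([1966, 1121, 0]) cube([50, 50, 485]);
translate([50, 0, 181]) cube([1916, 29, 122]);
translate([50, 1142, 181]) cube([1916, 29, 122]);
translate([0, 50, 181]) cube([29, 1071, 122]);
translate([1987, 50, 181]) cube([29, 1071, 122]);
translate([192, 0, 303]) cube([79, 1171, 15]);
translate([413, 0, 303]) cube([79, 1171, 15]);
translate([634, 0, 303]) cube([79, 1171, 15]);
translate([855, 0, 303]) cube([79, 1171, 15]);
translate([1076, 0, 303]) cube([79, 1171, 15]);
translate([1297, 0, 303]) cube([79, 1171, 15]);
translate([1518, 0, 303]) cube([79, 1171, 15]);
translate([1739, 0, 303]) cube([79, 1171, 15]);


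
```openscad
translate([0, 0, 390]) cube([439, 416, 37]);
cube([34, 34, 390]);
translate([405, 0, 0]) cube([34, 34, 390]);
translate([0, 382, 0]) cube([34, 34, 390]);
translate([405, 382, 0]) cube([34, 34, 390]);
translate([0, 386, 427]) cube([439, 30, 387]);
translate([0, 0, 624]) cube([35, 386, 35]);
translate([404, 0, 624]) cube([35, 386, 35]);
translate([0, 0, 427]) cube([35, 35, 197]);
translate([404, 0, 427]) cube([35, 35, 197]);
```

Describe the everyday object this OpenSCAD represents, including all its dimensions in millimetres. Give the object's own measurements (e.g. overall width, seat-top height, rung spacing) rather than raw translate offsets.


A chair. The seat is a 439×416×37 mm slab with its top at z = 427 mm, on four 34×34 mm corner legs (flush with the seat edges, standing on z = 0). A flat backrest 30 mm thick, 387 mm tall, spans the full seat width and rises from the seat top along its +y edge, rear face flush with the rear of the seat. Two armrests of 35×35 mm section run along each side from the seat's front edge to the front of the backrest, top faces 232 mm above the seat top and outer faces flush with the seat's x-edges; a 35×35 mm post under the front of each armrest stands on the seat at the front corner.


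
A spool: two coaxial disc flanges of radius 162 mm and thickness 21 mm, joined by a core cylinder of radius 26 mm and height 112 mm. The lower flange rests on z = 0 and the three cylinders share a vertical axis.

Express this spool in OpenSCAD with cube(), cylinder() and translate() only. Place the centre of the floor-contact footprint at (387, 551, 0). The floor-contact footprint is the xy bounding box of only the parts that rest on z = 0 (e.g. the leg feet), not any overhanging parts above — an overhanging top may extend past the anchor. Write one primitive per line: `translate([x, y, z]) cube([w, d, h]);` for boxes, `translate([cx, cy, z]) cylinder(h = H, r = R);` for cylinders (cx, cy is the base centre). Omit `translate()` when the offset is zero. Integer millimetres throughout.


translate([387, 551, 0]) cylinder(h = 21, r = 162);
translate([387, 551, 21]) cylinder(h = 112, r = 26);
translate([387, 551, 133]) cylinder(h = 21, r = 162);


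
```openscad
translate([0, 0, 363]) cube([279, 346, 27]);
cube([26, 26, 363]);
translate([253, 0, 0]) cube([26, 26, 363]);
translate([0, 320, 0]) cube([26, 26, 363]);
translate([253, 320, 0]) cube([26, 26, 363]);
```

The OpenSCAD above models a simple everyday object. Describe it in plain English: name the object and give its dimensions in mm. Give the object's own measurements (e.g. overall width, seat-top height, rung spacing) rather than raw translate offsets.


A simple wooden stool: a rectangular seat 279 mm (x) by 346 mm (y), 27 mm thick, top face at z = 390 mm, on four square legs, each 26×26 mm in cross-section. The legs rest on z = 0, each flush with a corner of the seat.
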